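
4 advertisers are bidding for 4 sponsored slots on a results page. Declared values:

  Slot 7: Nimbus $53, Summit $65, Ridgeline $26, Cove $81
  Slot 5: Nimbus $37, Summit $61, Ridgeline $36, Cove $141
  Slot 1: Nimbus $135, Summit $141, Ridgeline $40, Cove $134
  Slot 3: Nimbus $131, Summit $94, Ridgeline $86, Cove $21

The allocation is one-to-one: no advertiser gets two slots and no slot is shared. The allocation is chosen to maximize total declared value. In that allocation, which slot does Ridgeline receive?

Optimal: Nimbus→Slot 3 ($131), Summit→Slot 1 ($141), Ridgeline→Slot 7 ($26), Cove→Slot 5 ($141) — total 131+141+26+141 = $439.
Next-best assignment: Nimbus→Slot 1, Summit→Slot 7, Ridgeline→Slot 3, Cove→Slot 5 = $427.
Checked against all permutations: $439 is optimal.
Ridgeline's own top slot is Slot 3 ($86), but forcing Ridgeline→Slot 3 and reassigning the rest optimally gives only $427 — worse by 12.

Ridgeline receives Slot 7.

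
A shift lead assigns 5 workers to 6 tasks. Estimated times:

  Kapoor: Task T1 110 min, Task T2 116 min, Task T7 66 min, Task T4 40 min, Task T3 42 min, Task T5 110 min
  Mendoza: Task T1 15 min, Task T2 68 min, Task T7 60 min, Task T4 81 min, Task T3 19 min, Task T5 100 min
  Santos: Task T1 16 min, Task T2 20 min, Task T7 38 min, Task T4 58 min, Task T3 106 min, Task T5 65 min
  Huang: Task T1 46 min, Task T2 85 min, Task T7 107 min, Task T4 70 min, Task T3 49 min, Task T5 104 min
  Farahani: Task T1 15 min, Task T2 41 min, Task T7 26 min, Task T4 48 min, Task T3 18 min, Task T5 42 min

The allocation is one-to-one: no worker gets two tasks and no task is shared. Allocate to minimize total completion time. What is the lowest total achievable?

Minimum total: 150 min

Optimal: Kapoor→Task T4 (40 min), Mendoza→Task T1 (15 min), Santos→Task T2 (20 min), Huang→Task T3 (49 min), Farahani→Task T7 (26 min) — total 40+15+20+49+26 = 150 min.
Min-entry greedy (repeatedly take the single cheapest remaining cell) gives 197 min, worse by 47.
Swapping Huang↔Santos (Huang→Task T2 85 min, Santos→Task T3 106 min) adds 122.
Checked against all permutations: 150 min is optimal.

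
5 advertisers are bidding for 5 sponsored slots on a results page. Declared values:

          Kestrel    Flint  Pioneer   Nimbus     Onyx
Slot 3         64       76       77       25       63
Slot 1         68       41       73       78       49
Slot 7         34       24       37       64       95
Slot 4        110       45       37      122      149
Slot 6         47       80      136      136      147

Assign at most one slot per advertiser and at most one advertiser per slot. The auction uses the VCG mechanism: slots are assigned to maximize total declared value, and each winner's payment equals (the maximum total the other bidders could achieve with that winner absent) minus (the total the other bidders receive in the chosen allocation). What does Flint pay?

Flint pays $9.

Efficient allocation: Kestrel→Slot 1 ($68), Flint→Slot 3 ($76), Pioneer→Slot 6 ($136), Nimbus→Slot 4 ($122), Onyx→Slot 7 ($95); total welfare W = $497.
Flint receives Slot 3 at value $76, so the others get W − 76 = $421.
Without Flint: best allocation of the remaining 4 bidders over all 5 slots is Kestrel→Slot 1 ($68), Pioneer→Slot 3 ($77), Nimbus→Slot 6 ($136), Onyx→Slot 4 ($149), total $430.
VCG payment = (others' best without Flint) − (others' welfare with Flint) = 430 − 421 = $9.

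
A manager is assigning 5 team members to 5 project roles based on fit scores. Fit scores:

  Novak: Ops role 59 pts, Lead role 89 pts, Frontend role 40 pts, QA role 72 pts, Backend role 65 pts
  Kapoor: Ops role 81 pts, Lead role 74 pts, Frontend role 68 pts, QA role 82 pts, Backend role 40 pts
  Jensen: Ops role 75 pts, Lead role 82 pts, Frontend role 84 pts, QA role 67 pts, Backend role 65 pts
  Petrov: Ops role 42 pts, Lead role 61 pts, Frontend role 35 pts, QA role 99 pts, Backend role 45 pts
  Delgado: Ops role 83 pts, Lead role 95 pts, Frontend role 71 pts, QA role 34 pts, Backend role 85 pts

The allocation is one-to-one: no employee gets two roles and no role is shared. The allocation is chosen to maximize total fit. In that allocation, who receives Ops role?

This is a one-to-one assignment (maximum-weight bipartite matching).
Optimal: Novak→Lead role (89 pts), Kapoor→Ops role (81 pts), Jensen→Frontend role (84 pts), Petrov→QA role (99 pts), Delgado→Backend role (85 pts) — total 89+81+84+99+85 = 438 pts.
Column-greedy (each role in turn goes to its best remaining employee) gives 395 pts, worse by 43.
Next-best assignment: Novak→Backend role, Kapoor→Ops role, Jensen→Frontend role, Petrov→QA role, Delgado→Lead role = 424 pts.
Swapping Novak↔Jensen (Novak→Frontend role 40 pts, Jensen→Lead role 82 pts) loses 51.
Every other assignment is strictly worse.
Kapoor's own top role is QA role (82 pts), but forcing Kapoor→QA role and reassigning the rest optimally gives only 383 pts — worse by 55.

Kapoor receives Ops role.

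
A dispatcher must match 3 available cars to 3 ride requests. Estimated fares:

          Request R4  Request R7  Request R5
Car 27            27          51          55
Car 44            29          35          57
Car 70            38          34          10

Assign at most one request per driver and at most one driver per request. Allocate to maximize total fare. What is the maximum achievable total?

Maximum total: $146

Optimal: Car 27→Request R7 ($51), Car 44→Request R5 ($57), Car 70→Request R4 ($38) — total 51+57+38 = $146.
Row-greedy (each driver in turn takes its best remaining request) gives $128, worse by 18.
Swapping Car 70↔Car 44 (Car 70→Request R5 $10, Car 44→Request R4 $29) loses 56.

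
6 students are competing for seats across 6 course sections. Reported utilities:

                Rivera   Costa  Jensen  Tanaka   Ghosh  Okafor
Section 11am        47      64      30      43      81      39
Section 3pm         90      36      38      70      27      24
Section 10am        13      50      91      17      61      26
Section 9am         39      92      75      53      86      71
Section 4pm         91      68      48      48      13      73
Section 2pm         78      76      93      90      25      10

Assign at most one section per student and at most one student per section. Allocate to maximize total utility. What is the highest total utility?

This is the linear assignment problem.
Optimal: Rivera→Section 3pm (90 points), Costa→Section 9am (92 points), Jensen→Section 10am (91 points), Tanaka→Section 2pm (90 points), Ghosh→Section 11am (81 points), Okafor→Section 4pm (73 points) — total 90+92+91+90+81+73 = 517 points.
Max-entry greedy (repeatedly take the single best remaining cell) gives 453 points, worse by 64.
Swapping Okafor↔Costa (Okafor→Section 9am 71 points, Costa→Section 4pm 68 points) loses 26.

Max total: 517 points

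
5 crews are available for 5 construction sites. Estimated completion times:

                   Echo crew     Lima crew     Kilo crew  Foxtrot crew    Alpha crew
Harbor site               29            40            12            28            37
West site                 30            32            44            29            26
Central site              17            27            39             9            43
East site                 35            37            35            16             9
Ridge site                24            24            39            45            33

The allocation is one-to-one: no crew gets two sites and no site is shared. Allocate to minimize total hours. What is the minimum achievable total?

Min total: 84 hours

Optimal: Echo crew→West site (30 hours), Lima crew→Ridge site (24 hours), Kilo crew→Harbor site (12 hours), Foxtrot crew→Central site (9 hours), Alpha crew→East site (9 hours) — total 30+24+12+9+9 = 84 hours.
Swapping Foxtrot crew↔Kilo crew (Foxtrot crew→Harbor site 28 hours, Kilo crew→Central site 39 hours) adds 46.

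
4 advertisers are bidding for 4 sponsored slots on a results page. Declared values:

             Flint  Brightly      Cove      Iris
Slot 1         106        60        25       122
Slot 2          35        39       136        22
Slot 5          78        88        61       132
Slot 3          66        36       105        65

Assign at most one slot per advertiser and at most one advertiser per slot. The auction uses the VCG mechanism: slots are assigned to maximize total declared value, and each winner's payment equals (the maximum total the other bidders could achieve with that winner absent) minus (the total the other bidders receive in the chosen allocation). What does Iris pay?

Iris pays $40.

Efficient allocation: Flint→Slot 3 ($66), Brightly→Slot 5 ($88), Cove→Slot 2 ($136), Iris→Slot 1 ($122); total welfare W = $412.
Iris receives Slot 1 at value $122, so the others get W − 122 = $290.
Without Iris: best allocation of the remaining 3 bidders over all 4 slots is Flint→Slot 1 ($106), Brightly→Slot 5 ($88), Cove→Slot 2 ($136), total $330.
VCG payment = (others' best without Iris) − (others' welfare with Iris) = 330 − 290 = $40.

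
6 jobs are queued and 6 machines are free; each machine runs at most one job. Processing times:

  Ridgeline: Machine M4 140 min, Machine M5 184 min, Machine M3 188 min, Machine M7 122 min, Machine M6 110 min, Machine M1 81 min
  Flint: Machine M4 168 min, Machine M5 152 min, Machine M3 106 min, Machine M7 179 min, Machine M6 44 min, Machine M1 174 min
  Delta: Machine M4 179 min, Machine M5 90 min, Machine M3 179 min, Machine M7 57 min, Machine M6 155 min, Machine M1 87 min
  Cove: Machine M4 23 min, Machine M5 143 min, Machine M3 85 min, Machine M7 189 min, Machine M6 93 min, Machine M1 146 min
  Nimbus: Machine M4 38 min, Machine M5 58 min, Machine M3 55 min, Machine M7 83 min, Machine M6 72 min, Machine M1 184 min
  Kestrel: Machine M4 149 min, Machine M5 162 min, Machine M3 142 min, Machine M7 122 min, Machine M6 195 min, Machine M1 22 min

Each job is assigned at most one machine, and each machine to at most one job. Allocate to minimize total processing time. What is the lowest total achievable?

This is a one-to-one assignment (minimum-cost bipartite matching).
Optimal: Ridgeline→Machine M7 (122 min), Flint→Machine M6 (44 min), Delta→Machine M5 (90 min), Cove→Machine M4 (23 min), Nimbus→Machine M3 (55 min), Kestrel→Machine M1 (22 min) — total 122+44+90+23+55+22 = 356 min.
Min-entry greedy (repeatedly take the single cheapest remaining cell) gives 385 min, worse by 29.
Next-best assignment: Ridgeline→Machine M6, Flint→Machine M3, Delta→Machine M7, Cove→Machine M4, Nimbus→Machine M5, Kestrel→Machine M1 = 376 min.
Swapping Kestrel↔Nimbus (Kestrel→Machine M3 142 min, Nimbus→Machine M1 184 min) adds 249.

Min total: 356 min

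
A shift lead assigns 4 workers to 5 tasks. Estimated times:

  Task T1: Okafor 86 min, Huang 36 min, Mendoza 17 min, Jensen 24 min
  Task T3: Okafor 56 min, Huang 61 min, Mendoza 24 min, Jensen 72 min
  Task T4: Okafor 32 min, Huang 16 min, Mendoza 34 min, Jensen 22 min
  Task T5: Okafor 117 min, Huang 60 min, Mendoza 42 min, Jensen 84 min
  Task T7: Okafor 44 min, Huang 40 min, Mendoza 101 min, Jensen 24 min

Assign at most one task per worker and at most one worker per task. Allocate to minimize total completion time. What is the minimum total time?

Optimal: Okafor→Task T7 (44 min), Huang→Task T4 (16 min), Mendoza→Task T3 (24 min), Jensen→Task T1 (24 min) — total 44+16+24+24 = 108 min.
Next-best assignment: Okafor→Task T3, Huang→Task T4, Mendoza→Task T1, Jensen→Task T7 = 113 min.
Swapping Huang↔Okafor (Huang→Task T7 40 min, Okafor→Task T4 32 min) adds 12.
No other one-to-one assignment undercuts 108 min.

Minimum total: 108 min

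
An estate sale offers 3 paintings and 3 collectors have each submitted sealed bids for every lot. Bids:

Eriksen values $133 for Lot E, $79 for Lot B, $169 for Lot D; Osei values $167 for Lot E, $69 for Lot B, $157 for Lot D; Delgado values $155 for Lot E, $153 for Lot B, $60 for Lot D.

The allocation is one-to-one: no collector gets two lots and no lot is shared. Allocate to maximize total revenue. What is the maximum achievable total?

Maximum total: $489

Treat this as an assignment problem: match each collector to one lot.
Optimal: Eriksen→Lot D ($169), Osei→Lot E ($167), Delgado→Lot B ($153) — total 169+167+153 = $489.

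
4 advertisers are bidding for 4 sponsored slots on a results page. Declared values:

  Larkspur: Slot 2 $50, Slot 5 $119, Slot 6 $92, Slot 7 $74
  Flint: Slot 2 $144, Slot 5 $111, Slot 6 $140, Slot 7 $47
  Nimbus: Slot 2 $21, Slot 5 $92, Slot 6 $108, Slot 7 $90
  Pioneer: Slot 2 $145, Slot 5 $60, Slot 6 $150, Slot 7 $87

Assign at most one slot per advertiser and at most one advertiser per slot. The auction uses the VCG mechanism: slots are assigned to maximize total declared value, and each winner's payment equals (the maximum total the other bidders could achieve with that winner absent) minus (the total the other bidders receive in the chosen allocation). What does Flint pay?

Efficient allocation: Larkspur→Slot 5 ($119), Flint→Slot 2 ($144), Nimbus→Slot 7 ($90), Pioneer→Slot 6 ($150); total welfare W = $503.
Flint receives Slot 2 at value $144, so the others get W − 144 = $359.
Without Flint: best allocation of the remaining 3 bidders over all 4 slots is Larkspur→Slot 5 ($119), Nimbus→Slot 6 ($108), Pioneer→Slot 2 ($145), total $372.
VCG payment = (others' best without Flint) − (others' welfare with Flint) = 372 − 359 = $13.

Flint pays $13.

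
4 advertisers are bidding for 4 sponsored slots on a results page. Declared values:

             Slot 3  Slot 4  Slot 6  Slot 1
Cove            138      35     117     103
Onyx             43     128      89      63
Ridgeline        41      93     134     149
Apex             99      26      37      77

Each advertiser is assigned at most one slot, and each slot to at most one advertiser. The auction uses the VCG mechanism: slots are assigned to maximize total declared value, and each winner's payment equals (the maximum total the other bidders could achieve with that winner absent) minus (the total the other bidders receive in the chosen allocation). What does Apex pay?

Apex pays $21.

Efficient allocation: Cove→Slot 6 ($117), Onyx→Slot 4 ($128), Ridgeline→Slot 1 ($149), Apex→Slot 3 ($99); total welfare W = $493.
Apex receives Slot 3 at value $99, so the others get W − 99 = $394.
Without Apex: best allocation of the remaining 3 bidders over all 4 slots is Cove→Slot 3 ($138), Onyx→Slot 4 ($128), Ridgeline→Slot 1 ($149), total $415.
VCG payment = (others' best without Apex) − (others' welfare with Apex) = 415 − 394 = $21.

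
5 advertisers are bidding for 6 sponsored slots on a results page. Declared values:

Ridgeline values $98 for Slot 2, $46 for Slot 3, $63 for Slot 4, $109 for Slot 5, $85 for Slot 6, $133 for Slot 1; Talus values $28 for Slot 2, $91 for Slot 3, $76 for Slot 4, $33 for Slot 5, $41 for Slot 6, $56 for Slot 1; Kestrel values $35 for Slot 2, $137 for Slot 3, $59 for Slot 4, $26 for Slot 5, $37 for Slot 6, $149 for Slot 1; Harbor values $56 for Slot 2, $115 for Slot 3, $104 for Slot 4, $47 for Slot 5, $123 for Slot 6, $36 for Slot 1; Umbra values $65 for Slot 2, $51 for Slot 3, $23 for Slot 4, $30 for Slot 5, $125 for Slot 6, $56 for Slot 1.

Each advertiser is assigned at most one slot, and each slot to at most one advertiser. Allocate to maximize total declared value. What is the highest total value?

Max total: $578

Optimal: Ridgeline→Slot 5 ($109), Talus→Slot 3 ($91), Kestrel→Slot 1 ($149), Harbor→Slot 4 ($104), Umbra→Slot 6 ($125) — total 109+91+149+104+125 = $578.
Max-entry greedy (repeatedly take the single best remaining cell) gives $574, worse by 4.
Next-best assignment: Ridgeline→Slot 5, Talus→Slot 4, Kestrel→Slot 1, Harbor→Slot 3, Umbra→Slot 6 = $574.
Swapping Umbra↔Harbor (Umbra→Slot 4 $23, Harbor→Slot 6 $123) loses 83.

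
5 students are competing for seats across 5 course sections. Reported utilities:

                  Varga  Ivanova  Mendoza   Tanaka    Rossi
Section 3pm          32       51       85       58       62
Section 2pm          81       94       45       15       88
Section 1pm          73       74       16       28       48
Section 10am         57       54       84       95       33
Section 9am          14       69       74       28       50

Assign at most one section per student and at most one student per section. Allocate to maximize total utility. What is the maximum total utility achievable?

Max total: 410 points

This is the linear assignment problem.
Optimal: Varga→Section 1pm (73 points), Ivanova→Section 9am (69 points), Mendoza→Section 3pm (85 points), Tanaka→Section 10am (95 points), Rossi→Section 2pm (88 points) — total 73+69+85+95+88 = 410 points.
Column-greedy (each section in turn goes to its best remaining student) gives 397 points, worse by 13.
Next-best assignment: Varga→Section 1pm, Ivanova→Section 2pm, Mendoza→Section 9am, Tanaka→Section 10am, Rossi→Section 3pm = 398 points.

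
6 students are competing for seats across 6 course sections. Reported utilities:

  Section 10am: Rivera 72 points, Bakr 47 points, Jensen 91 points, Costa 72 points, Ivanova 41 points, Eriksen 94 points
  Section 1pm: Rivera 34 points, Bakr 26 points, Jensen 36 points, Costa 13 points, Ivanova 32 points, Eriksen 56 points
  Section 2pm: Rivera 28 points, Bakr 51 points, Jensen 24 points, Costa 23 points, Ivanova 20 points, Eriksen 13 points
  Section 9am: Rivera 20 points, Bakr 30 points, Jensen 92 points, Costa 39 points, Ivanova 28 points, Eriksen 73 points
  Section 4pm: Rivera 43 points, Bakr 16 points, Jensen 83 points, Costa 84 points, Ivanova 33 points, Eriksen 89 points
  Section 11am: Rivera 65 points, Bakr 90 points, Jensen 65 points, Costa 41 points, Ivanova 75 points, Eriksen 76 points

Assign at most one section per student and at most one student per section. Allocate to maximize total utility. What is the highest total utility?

Max total: 430 points

Optimal: Rivera→Section 10am (72 points), Bakr→Section 2pm (51 points), Jensen→Section 9am (92 points), Costa→Section 4pm (84 points), Ivanova→Section 11am (75 points), Eriksen→Section 1pm (56 points) — total 72+51+92+84+75+56 = 430 points.
Column-greedy (each section in turn goes to its best remaining student) gives 338 points, worse by 92.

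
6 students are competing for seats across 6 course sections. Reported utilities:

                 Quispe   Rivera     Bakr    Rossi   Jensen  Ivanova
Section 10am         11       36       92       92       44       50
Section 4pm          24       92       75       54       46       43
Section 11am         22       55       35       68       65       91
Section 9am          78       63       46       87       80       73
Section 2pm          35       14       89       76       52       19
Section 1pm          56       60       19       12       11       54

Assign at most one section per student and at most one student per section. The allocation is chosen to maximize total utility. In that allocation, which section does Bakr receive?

Bakr receives Section 2pm.

Optimal: Quispe→Section 1pm (56 points), Rivera→Section 4pm (92 points), Bakr→Section 2pm (89 points), Rossi→Section 10am (92 points), Jensen→Section 9am (80 points), Ivanova→Section 11am (91 points) — total 56+92+89+92+80+91 = 500 points.
Max-entry greedy (repeatedly take the single best remaining cell) gives 470 points, worse by 30.
Every other assignment is strictly worse.
Bakr's own top section is Section 10am (92 points), but forcing Bakr→Section 10am and reassigning the rest optimally gives only 487 points — worse by 13.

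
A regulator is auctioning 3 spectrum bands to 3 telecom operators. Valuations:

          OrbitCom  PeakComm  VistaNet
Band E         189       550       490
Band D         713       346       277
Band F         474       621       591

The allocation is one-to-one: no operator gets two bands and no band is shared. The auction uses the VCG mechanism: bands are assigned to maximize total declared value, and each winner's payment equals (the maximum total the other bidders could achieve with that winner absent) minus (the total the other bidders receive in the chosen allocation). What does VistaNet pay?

Efficient allocation: OrbitCom→Band D ($713M), PeakComm→Band E ($550M), VistaNet→Band F ($591M); total welfare W = $1854M.
VistaNet receives Band F at value $591M, so the others get W − 591 = $1263M.
Without VistaNet: best allocation of the remaining 2 bidders over all 3 bands is OrbitCom→Band D ($713M), PeakComm→Band F ($621M), total $1334M.
VCG payment = (others' best without VistaNet) − (others' welfare with VistaNet) = 1334 − 1263 = $71M.

VistaNet pays $71M.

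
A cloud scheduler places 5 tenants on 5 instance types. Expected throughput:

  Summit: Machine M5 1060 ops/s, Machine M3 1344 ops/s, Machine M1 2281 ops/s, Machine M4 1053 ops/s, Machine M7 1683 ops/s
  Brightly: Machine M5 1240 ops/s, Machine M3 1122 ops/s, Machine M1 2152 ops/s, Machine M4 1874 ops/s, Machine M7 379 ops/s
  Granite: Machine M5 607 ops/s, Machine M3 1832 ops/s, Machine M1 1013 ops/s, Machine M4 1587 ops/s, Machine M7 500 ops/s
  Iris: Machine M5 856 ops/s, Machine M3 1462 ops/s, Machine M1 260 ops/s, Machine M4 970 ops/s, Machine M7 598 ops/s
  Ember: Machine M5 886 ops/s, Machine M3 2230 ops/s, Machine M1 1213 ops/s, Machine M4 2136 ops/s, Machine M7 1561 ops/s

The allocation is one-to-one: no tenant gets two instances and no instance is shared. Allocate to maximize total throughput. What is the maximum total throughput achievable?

Max total: 8659 ops/s

Optimal: Summit→Machine M7 (1683 ops/s), Brightly→Machine M1 (2152 ops/s), Granite→Machine M3 (1832 ops/s), Iris→Machine M5 (856 ops/s), Ember→Machine M4 (2136 ops/s) — total 1683+2152+1832+856+2136 = 8659 ops/s.
Next-best assignment: Summit→Machine M7, Brightly→Machine M1, Granite→Machine M4, Iris→Machine M5, Ember→Machine M3 = 8508 ops/s.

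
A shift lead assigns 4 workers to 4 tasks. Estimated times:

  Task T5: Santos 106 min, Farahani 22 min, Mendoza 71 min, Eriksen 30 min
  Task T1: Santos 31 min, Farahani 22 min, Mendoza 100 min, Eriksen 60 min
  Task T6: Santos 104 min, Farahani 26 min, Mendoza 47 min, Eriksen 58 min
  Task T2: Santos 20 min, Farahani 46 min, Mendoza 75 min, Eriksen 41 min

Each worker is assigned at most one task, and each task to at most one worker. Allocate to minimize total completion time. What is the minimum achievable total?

Min total: 119 min

Optimal: Santos→Task T2 (20 min), Farahani→Task T1 (22 min), Mendoza→Task T6 (47 min), Eriksen→Task T5 (30 min) — total 20+22+47+30 = 119 min.
Min-entry greedy (repeatedly take the single cheapest remaining cell) gives 149 min, worse by 30.
Every other assignment is strictly worse.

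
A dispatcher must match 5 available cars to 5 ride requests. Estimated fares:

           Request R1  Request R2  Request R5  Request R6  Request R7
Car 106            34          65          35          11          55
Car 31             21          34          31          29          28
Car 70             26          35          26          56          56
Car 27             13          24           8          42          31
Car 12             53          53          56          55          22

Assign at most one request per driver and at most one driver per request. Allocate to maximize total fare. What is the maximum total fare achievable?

Maximum total: $247

This is the linear assignment problem.
Optimal: Car 106→Request R2 ($65), Car 31→Request R5 ($31), Car 70→Request R7 ($56), Car 27→Request R6 ($42), Car 12→Request R1 ($53) — total 65+31+56+42+53 = $247.
Row-greedy (each driver in turn takes its best remaining request) gives $236, worse by 11.
Next-best assignment: Car 106→Request R2, Car 31→Request R1, Car 70→Request R7, Car 27→Request R6, Car 12→Request R5 = $240.
Checked against all permutations: $247 is optimal.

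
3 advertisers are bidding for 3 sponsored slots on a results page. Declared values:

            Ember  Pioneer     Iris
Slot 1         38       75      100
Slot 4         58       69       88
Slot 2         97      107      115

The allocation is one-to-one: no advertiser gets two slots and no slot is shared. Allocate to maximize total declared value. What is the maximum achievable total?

Maximum total: $266

This is a one-to-one assignment (maximum-weight bipartite matching).
Optimal: Ember→Slot 2 ($97), Pioneer→Slot 4 ($69), Iris→Slot 1 ($100) — total 97+69+100 = $266.
Row-greedy (each advertiser in turn takes its best remaining slot) gives $260, worse by 6.
Next-best assignment: Ember→Slot 4, Pioneer→Slot 2, Iris→Slot 1 = $265.
Swapping Iris↔Ember (Iris→Slot 2 $115, Ember→Slot 1 $38) loses 44.
No other one-to-one assignment exceeds $266.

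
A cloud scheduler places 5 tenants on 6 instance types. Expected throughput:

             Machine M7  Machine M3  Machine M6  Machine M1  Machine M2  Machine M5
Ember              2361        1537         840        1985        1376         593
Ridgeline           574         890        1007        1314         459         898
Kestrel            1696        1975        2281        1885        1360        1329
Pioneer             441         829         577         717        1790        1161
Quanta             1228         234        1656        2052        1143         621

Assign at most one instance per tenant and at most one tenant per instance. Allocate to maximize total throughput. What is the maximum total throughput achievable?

Maximum total: 9382 ops/s

Optimal: Ember→Machine M7 (2361 ops/s), Ridgeline→Machine M5 (898 ops/s), Kestrel→Machine M6 (2281 ops/s), Pioneer→Machine M2 (1790 ops/s), Quanta→Machine M1 (2052 ops/s) — total 2361+898+2281+1790+2052 = 9382 ops/s.
Column-greedy (each instance in turn goes to its best remaining tenant) gives 9096 ops/s, worse by 286.
Next-best assignment: Ember→Machine M7, Ridgeline→Machine M3, Kestrel→Machine M6, Pioneer→Machine M2, Quanta→Machine M1 = 9374 ops/s.
Swapping Pioneer↔Ridgeline (Pioneer→Machine M5 1161 ops/s, Ridgeline→Machine M2 459 ops/s) loses 1068.
No other one-to-one assignment exceeds 9382 ops/s.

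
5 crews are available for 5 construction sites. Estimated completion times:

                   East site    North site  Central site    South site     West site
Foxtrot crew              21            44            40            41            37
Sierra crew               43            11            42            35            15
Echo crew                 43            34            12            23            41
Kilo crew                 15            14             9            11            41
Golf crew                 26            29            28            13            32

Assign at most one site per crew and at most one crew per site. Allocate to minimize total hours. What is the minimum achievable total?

Optimal: Foxtrot crew→East site (21 hours), Sierra crew→West site (15 hours), Echo crew→Central site (12 hours), Kilo crew→North site (14 hours), Golf crew→South site (13 hours) — total 21+15+12+14+13 = 75 hours.
Min-entry greedy (repeatedly take the single cheapest remaining cell) gives 95 hours, worse by 20.
No other one-to-one assignment undercuts 75 hours.

Minimum total: 75 hours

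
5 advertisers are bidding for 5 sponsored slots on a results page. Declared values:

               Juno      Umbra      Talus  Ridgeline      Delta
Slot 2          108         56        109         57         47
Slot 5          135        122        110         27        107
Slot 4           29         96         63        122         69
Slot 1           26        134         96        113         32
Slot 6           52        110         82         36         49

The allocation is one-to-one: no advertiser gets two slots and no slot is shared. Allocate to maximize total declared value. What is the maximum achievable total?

Treat this as an assignment problem: match each advertiser to one slot.
Optimal: Juno→Slot 2 ($108), Umbra→Slot 1 ($134), Talus→Slot 6 ($82), Ridgeline→Slot 4 ($122), Delta→Slot 5 ($107) — total 108+134+82+122+107 = $553.
Row-greedy (each advertiser in turn takes its best remaining slot) gives $549, worse by 4.
Swapping Juno↔Umbra (Juno→Slot 1 $26, Umbra→Slot 2 $56) loses 160.
Every other assignment is strictly worse.

Maximum total: $553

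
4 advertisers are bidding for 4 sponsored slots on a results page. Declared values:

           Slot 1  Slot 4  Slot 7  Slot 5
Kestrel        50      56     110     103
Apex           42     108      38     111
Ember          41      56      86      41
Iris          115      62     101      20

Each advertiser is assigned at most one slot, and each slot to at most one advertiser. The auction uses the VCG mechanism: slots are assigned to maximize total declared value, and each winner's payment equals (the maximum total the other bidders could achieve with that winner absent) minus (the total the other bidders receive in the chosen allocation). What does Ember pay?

Efficient allocation: Kestrel→Slot 5 ($103), Apex→Slot 4 ($108), Ember→Slot 7 ($86), Iris→Slot 1 ($115); total welfare W = $412.
Ember receives Slot 7 at value $86, so the others get W − 86 = $326.
Without Ember: best allocation of the remaining 3 bidders over all 4 slots is Kestrel→Slot 7 ($110), Apex→Slot 5 ($111), Iris→Slot 1 ($115), total $336.
VCG payment = (others' best without Ember) − (others' welfare with Ember) = 336 − 326 = $10.

Ember pays $10.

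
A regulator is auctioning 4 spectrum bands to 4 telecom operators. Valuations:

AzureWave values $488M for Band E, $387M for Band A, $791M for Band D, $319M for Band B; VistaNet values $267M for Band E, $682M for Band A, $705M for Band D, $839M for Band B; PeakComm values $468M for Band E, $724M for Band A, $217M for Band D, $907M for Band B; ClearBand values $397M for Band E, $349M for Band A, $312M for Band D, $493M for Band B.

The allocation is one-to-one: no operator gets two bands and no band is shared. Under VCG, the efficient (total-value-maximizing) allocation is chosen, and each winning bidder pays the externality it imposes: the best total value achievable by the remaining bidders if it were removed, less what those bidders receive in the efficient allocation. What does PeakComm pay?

PeakComm pays $157M.

Efficient allocation: AzureWave→Band D ($791M), VistaNet→Band A ($682M), PeakComm→Band B ($907M), ClearBand→Band E ($397M); total welfare W = $2777M.
PeakComm receives Band B at value $907M, so the others get W − 907 = $1870M.
Without PeakComm: best allocation of the remaining 3 bidders over all 4 bands is AzureWave→Band D ($791M), VistaNet→Band B ($839M), ClearBand→Band E ($397M), total $2027M.
VCG payment = (others' best without PeakComm) − (others' welfare with PeakComm) = 2027 − 1870 = $157M.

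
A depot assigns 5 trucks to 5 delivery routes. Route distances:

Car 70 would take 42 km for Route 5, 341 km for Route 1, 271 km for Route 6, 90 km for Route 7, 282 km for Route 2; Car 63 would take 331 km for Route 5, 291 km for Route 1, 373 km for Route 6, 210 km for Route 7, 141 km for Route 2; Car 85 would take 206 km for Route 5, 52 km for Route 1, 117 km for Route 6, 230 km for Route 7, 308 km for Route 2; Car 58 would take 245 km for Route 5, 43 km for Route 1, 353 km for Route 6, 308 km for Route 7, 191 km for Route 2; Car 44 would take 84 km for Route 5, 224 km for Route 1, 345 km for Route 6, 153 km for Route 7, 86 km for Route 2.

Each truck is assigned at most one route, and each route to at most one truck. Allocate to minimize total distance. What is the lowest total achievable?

Minimum total: 475 km

Optimal: Car 70→Route 7 (90 km), Car 63→Route 2 (141 km), Car 85→Route 6 (117 km), Car 58→Route 1 (43 km), Car 44→Route 5 (84 km) — total 90+141+117+43+84 = 475 km.
Min-entry greedy (repeatedly take the single cheapest remaining cell) gives 498 km, worse by 23.
Next-best assignment: Car 70→Route 5, Car 63→Route 2, Car 85→Route 6, Car 58→Route 1, Car 44→Route 7 = 496 km.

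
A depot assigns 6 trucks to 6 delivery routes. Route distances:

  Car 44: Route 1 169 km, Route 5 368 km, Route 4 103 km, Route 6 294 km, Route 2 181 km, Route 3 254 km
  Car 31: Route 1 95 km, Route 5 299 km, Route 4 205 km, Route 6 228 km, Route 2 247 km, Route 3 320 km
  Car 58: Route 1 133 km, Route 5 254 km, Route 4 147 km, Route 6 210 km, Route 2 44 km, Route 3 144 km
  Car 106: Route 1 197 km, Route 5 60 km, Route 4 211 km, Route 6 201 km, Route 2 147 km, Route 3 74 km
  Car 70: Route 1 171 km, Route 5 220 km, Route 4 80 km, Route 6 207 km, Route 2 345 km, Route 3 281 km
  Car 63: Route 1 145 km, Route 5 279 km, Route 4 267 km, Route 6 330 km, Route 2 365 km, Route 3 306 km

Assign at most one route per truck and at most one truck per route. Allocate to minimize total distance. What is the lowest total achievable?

Optimal: Car 44→Route 4 (103 km), Car 31→Route 1 (95 km), Car 58→Route 2 (44 km), Car 106→Route 3 (74 km), Car 70→Route 6 (207 km), Car 63→Route 5 (279 km) — total 103+95+44+74+207+279 = 802 km.
Row-greedy (each truck in turn takes its cheapest remaining route) gives 815 km, worse by 13.
No other one-to-one assignment undercuts 802 km.

Min total: 802 km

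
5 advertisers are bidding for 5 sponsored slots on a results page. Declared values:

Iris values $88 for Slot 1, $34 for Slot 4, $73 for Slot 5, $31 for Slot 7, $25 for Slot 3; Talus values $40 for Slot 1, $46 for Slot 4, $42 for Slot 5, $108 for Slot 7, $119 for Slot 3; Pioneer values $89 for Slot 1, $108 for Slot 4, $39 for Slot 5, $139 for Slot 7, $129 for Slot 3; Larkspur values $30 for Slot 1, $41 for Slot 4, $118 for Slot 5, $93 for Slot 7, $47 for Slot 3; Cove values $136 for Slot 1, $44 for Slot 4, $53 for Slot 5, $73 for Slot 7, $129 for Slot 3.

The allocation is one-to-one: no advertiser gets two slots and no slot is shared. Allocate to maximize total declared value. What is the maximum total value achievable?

Max total: $551

Optimal: Iris→Slot 1 ($88), Talus→Slot 7 ($108), Pioneer→Slot 4 ($108), Larkspur→Slot 5 ($118), Cove→Slot 3 ($129) — total 88+108+108+118+129 = $551.
Row-greedy (each advertiser in turn takes its best remaining slot) gives $508, worse by 43.
Swapping Iris↔Cove (Iris→Slot 3 $25, Cove→Slot 1 $136) loses 56.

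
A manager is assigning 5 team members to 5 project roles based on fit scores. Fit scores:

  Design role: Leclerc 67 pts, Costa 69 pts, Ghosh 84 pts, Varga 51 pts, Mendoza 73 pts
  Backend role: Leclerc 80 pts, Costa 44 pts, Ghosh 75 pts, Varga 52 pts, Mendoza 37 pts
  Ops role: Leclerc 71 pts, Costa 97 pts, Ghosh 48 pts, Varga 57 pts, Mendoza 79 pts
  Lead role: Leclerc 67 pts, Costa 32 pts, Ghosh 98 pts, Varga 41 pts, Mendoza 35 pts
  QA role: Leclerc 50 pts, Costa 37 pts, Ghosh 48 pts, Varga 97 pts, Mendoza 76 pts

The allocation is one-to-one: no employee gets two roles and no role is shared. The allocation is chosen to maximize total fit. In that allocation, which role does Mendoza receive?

Mendoza receives Design role.

Optimal: Leclerc→Backend role (80 pts), Costa→Ops role (97 pts), Ghosh→Lead role (98 pts), Varga→QA role (97 pts), Mendoza→Design role (73 pts) — total 80+97+98+97+73 = 445 pts.
Column-greedy (each role in turn goes to its best remaining employee) gives 378 pts, worse by 67.
Swapping Ghosh↔Costa (Ghosh→Ops role 48 pts, Costa→Lead role 32 pts) loses 115.
Checked against all permutations: 445 pts is optimal.
Mendoza's own top role is Ops role (79 pts), but forcing Mendoza→Ops role and reassigning the rest optimally gives only 423 pts — worse by 22.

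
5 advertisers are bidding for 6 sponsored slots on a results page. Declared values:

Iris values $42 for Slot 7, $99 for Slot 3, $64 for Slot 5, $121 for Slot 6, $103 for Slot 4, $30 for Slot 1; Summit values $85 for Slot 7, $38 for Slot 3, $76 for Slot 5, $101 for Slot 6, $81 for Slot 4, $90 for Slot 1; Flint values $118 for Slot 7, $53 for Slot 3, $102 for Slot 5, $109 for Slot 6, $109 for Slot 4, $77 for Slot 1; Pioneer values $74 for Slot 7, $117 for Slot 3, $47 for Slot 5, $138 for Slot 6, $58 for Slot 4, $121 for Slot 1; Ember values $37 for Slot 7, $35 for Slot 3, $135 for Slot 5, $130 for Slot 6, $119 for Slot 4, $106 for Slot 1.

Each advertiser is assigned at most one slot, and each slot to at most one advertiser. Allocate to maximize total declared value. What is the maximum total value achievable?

Treat this as an assignment problem: match each advertiser to one slot.
Optimal: Iris→Slot 4 ($103), Summit→Slot 1 ($90), Flint→Slot 7 ($118), Pioneer→Slot 6 ($138), Ember→Slot 5 ($135) — total 103+90+118+138+135 = $584.
Column-greedy (each slot in turn goes to its best remaining advertiser) gives $572, worse by 12.
Swapping Ember↔Summit (Ember→Slot 1 $106, Summit→Slot 5 $76) loses 43.
Checked against all permutations: $584 is optimal.

Maximum total: $584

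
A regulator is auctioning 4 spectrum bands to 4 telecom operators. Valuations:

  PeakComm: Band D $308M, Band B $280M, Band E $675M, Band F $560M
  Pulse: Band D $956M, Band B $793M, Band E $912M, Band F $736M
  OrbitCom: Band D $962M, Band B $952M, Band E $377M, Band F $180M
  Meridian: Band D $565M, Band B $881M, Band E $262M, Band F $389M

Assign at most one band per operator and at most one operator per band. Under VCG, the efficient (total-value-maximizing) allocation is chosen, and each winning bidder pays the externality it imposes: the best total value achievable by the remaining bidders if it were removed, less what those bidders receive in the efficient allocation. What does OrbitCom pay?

Efficient allocation: PeakComm→Band F ($560M), Pulse→Band E ($912M), OrbitCom→Band D ($962M), Meridian→Band B ($881M); total welfare W = $3315M.
OrbitCom receives Band D at value $962M, so the others get W − 962 = $2353M.
Without OrbitCom: best allocation of the remaining 3 bidders over all 4 bands is PeakComm→Band E ($675M), Pulse→Band D ($956M), Meridian→Band B ($881M), total $2512M.
VCG payment = (others' best without OrbitCom) − (others' welfare with OrbitCom) = 2512 − 2353 = $159M.

OrbitCom pays $159M.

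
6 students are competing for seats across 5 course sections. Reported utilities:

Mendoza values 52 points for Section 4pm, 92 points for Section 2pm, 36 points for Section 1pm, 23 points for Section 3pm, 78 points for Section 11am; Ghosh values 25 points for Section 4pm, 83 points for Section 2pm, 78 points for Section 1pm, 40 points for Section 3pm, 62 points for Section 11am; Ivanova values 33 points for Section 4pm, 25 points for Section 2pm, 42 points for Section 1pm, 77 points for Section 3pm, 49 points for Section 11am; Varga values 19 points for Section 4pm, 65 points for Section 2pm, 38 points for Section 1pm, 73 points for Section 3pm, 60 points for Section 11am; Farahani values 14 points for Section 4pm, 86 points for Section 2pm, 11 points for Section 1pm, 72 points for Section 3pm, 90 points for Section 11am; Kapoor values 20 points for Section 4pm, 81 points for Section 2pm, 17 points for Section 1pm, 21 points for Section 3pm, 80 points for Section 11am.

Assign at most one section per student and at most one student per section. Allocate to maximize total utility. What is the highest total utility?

This is the linear assignment problem.
Optimal: Mendoza→Section 4pm (52 points), Kapoor→Section 2pm (81 points), Ghosh→Section 1pm (78 points), Ivanova→Section 3pm (77 points), Farahani→Section 11am (90 points) — total 52+81+78+77+90 = 378 points.
Row-greedy (each student in turn takes its best remaining section) gives 321 points, worse by 57.

Maximum total: 378 points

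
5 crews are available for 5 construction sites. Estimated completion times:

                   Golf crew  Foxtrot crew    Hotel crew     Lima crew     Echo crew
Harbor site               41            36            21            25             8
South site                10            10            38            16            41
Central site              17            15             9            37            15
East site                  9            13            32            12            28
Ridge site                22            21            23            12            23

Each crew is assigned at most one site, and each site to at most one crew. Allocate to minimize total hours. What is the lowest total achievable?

Min total: 48 hours

Optimal: Golf crew→East site (9 hours), Foxtrot crew→South site (10 hours), Hotel crew→Central site (9 hours), Lima crew→Ridge site (12 hours), Echo crew→Harbor site (8 hours) — total 9+10+9+12+8 = 48 hours.
Column-greedy (each site in turn goes to its cheapest remaining crew) gives 60 hours, worse by 12.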